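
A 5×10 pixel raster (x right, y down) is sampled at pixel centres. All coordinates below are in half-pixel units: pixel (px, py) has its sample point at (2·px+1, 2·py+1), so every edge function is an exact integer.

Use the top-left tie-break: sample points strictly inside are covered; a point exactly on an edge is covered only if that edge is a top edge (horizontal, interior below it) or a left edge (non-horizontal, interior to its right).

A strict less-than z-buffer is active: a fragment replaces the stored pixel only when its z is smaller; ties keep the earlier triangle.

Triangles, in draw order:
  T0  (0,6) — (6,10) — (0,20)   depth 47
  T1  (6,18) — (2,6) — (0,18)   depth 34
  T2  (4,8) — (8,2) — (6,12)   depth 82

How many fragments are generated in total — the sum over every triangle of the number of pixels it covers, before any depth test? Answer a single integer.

T0:
  2·area = 84
  edge (0, 6)→(6, 10): d=(6,4) right/bottom  bias=-1
  edge (6, 10)→(0, 20): d=(-6,10) right/bottom  bias=-1
  edge (0, 20)→(0, 6): d=(0,-14) top-left  bias=+0
    (4,2)@(9, 5): e=[-42,0,126] → ·  [on edge]
    (0,3)@(1, 7): e=[2,68,14] → #
    (1,3)@(3, 7): e=[-6,48,42] → ·
    (0,4)@(1, 9): e=[14,56,14] → #
    (1,4)@(3, 9): e=[6,36,42] → #
    (2,4)@(5, 9): e=[-2,16,70] → ·
    (0,5)@(1, 11): e=[26,44,14] → #
    (2,5)@(5, 11): e=[10,4,70] → #
    (3,5)@(7, 11): e=[2,-16,98] → ·
    (0,6)@(1, 13): e=[38,32,14] → #
    (2,6)@(5, 13): e=[22,-8,70] → ·
    (0,7)@(1, 15): e=[50,20,14] → #
    (1,7)@(3, 15): e=[42,0,42] → ·  [on edge]
  covered (10 px):
    · · · · ·
    · · · · ·
    · · · · ·
    # · · · ·
    # # · · ·
    # # # · ·
    # # · · ·
    # · · · ·
    # · · · ·
    · · · · ·
T1:
  2·area = 72  (B↔C swapped to make it positive)
  edge (6, 18)→(0, 18): d=(-6,0) right/bottom  bias=-1
  edge (0, 18)→(2, 6): d=(2,-12) top-left  bias=+0
  edge (2, 6)→(6, 18): d=(4,12) right/bottom  bias=-1
    (0,1)@(1, 3): e=[90,-18,0] → ·  [on edge]
    (1,4)@(3, 9): e=[54,18,0] → ·  [on edge]
    (1,5)@(3, 11): e=[42,22,8] → #
    (2,5)@(5, 11): e=[42,46,-16] → ·
    (0,6)@(1, 13): e=[30,2,40] → #
    (2,6)@(5, 13): e=[30,50,-8] → ·
    (0,7)@(1, 15): e=[18,6,48] → #
    (2,7)@(5, 15): e=[18,54,0] → ·  [on edge]
    (0,8)@(1, 17): e=[6,10,56] → #
    (2,8)@(5, 17): e=[6,58,8] → #
    (3,8)@(7, 17): e=[6,82,-16] → ·
    (0,9)@(1, 19): e=[-6,14,64] → ·
  covered (8 px):
    · · · · ·
    · · · · ·
    · · · · ·
    · · · · ·
    · · · · ·
    · # · · ·
    # # · · ·
    # # · · ·
    # # # · ·
    · · · · ·
T2:
  2·area = 28
  edge (4, 8)→(8, 2): d=(4,-6) top-left  bias=+0
  edge (8, 2)→(6, 12): d=(-2,10) right/bottom  bias=-1
  edge (6, 12)→(4, 8): d=(-2,-4) top-left  bias=+0
    (3,2)@(7, 5): e=[6,4,18] → #
    (4,2)@(9, 5): e=[18,-16,26] → ·
    (2,3)@(5, 7): e=[2,20,6] → #
    (3,3)@(7, 7): e=[14,0,14] → ·  [on edge]
    (2,4)@(5, 9): e=[10,16,2] → #
    (3,4)@(7, 9): e=[22,-4,10] → ·
    (2,5)@(5, 11): e=[18,12,-2] → ·
    (2,8)@(5, 17): e=[42,0,-14] → ·  [on edge]
  covered (3 px):
    · · · · ·
    · · · · ·
    · · · # ·
    · · # · ·
    · · # · ·
    · · · · ·
    · · · · ·
    · · · · ·
    · · · · ·
    · · · · ·

Answer: 21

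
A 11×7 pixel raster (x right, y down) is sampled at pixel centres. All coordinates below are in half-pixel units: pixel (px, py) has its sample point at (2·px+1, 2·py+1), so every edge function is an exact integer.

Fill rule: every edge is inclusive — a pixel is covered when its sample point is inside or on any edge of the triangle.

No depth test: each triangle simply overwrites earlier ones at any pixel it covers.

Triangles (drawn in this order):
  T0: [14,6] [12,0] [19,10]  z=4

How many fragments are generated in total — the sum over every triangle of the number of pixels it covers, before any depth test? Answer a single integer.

T0:
  2·area = 22
  edge (14, 6)→(12, 0): d=(-2,-6) inclusive
  edge (12, 0)→(19, 10): d=(7,10) inclusive
  edge (19, 10)→(14, 6): d=(-5,-4) inclusive
    (6,1)@(13, 3): e=[0,11,11] → #  [on edge]
    (7,1)@(15, 3): e=[12,-9,19] → ·
    (6,2)@(13, 5): e=[-4,25,1] → ·
    (7,2)@(15, 5): e=[8,5,9] → #
    (8,2)@(17, 5): e=[20,-15,17] → ·
    (7,3)@(15, 7): e=[4,19,-1] → ·
    (7,4)@(15, 9): e=[0,33,-11] → ·  [on edge]
  covered (2 px):
    · · · · · · · · · · ·
    · · · · · · # · · · ·
    · · · · · · · # · · ·
    · · · · · · · · · · ·
    · · · · · · · · · · ·
    · · · · · · · · · · ·
    · · · · · · · · · · ·

Result: 2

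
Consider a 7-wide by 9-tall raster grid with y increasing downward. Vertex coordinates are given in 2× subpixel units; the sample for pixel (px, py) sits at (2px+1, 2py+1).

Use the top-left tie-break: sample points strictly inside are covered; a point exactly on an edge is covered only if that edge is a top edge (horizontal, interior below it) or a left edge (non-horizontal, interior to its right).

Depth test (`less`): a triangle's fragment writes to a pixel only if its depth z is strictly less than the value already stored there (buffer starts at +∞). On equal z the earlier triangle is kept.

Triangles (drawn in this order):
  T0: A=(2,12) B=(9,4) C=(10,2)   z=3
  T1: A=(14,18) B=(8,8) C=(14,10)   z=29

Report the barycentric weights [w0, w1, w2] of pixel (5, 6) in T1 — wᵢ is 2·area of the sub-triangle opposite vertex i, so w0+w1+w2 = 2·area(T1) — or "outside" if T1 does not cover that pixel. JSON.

T0:
  2·area = 6  (B↔C swapped to make it positive)
  edge (2, 12)→(10, 2): d=(8,-10) top-left  bias=+0
  edge (10, 2)→(9, 4): d=(-1,2) right/bottom  bias=-1
  edge (9, 4)→(2, 12): d=(-7,8) right/bottom  bias=-1
  covered (0 px):
    · · · · · · ·
    · · · · · · ·
    · · · · · · ·
    · · · · · · ·
    · · · · · · ·
    · · · · · · ·
    · · · · · · ·
    · · · · · · ·
    · · · · · · ·
T1:
  2·area = 48
  edge (14, 18)→(8, 8): d=(-6,-10) top-left  bias=+0
  edge (8, 8)→(14, 10): d=(6,2) right/bottom  bias=-1
  edge (14, 10)→(14, 18): d=(0,8) right/bottom  bias=-1
    (2,1)@(5, 3): e=[0,-24,72] → ·  [on edge]
    (2,3)@(5, 7): e=[-24,0,72] → ·  [on edge]
    (4,4)@(9, 9): e=[4,4,40] → █
    (5,4)@(11, 9): e=[24,0,24] → ·  [on edge]
    (4,5)@(9, 11): e=[-8,16,40] → ·
    (5,5)@(11, 11): e=[12,12,24] → █
    (6,5)@(13, 11): e=[32,8,8] → █
    (5,6)@(11, 13): e=[0,24,24] → █  [on edge]
    (5,7)@(11, 15): e=[-12,36,24] → ·
    (6,7)@(13, 15): e=[8,32,8] → █
    (6,8)@(13, 17): e=[-4,44,8] → ·
  covered (6 px):
    · · · · · · ·
    · · · · · · ·
    · · · · · · ·
    · · · · · · ·
    · · · · █ · ·
    · · · · · █ █
    · · · · · █ █
    · · · · · · █
    · · · · · · ·

Answer: [24,24,0]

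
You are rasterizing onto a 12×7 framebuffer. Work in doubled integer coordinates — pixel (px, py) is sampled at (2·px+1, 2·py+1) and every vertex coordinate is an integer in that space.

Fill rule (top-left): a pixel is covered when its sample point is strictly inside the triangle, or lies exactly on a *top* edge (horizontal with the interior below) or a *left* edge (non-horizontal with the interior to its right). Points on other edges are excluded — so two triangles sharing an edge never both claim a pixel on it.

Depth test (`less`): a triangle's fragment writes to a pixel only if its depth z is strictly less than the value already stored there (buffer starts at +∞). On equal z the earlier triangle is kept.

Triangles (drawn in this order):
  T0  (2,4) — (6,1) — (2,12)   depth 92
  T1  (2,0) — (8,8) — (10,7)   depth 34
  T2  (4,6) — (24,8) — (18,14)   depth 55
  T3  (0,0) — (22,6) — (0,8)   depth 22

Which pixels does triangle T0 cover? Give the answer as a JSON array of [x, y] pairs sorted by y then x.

T0:
  2·area = 32
  edge (2, 4)→(6, 1): d=(4,-3) top-left  bias=+0
  edge (6, 1)→(2, 12): d=(-4,11) right/bottom  bias=-1
  edge (2, 12)→(2, 4): d=(0,-8) top-left  bias=+0
    (2,1)@(5, 3): e=[5,3,24] → X
    (3,1)@(7, 3): e=[11,-19,40] → .
    (1,2)@(3, 5): e=[7,17,8] → X
    (2,2)@(5, 5): e=[13,-5,24] → .
    (1,3)@(3, 7): e=[15,9,8] → X
    (2,3)@(5, 7): e=[21,-13,24] → .
    (1,4)@(3, 9): e=[23,1,8] → X
    (2,4)@(5, 9): e=[29,-21,24] → .
    (1,5)@(3, 11): e=[31,-7,8] → .
  covered (4 px):
    . . . . . . . . . . . .
    . . X . . . . . . . . .
    . X . . . . . . . . . .
    . X . . . . . . . . . .
    . X . . . . . . . . . .
    . . . . . . . . . . . .
    . . . . . . . . . . . .
T1:
  2·area = 22  (B↔C swapped to make it positive)
  edge (2, 0)→(10, 7): d=(8,7) right/bottom  bias=-1
  edge (10, 7)→(8, 8): d=(-2,1) right/bottom  bias=-1
  edge (8, 8)→(2, 0): d=(-6,-8) top-left  bias=+0
    (1,0)@(3, 1): e=[1,19,2] → X
    (2,0)@(5, 1): e=[-13,17,18] → .
    (1,1)@(3, 3): e=[17,15,-10] → .
    (2,1)@(5, 3): e=[3,13,6] → X
    (3,1)@(7, 3): e=[-11,11,22] → .
    (2,2)@(5, 5): e=[19,9,-6] → .
    (3,2)@(7, 5): e=[5,7,10] → X
    (4,2)@(9, 5): e=[-9,5,26] → .
    (3,3)@(7, 7): e=[21,3,-2] → .
    (4,3)@(9, 7): e=[7,1,14] → X
    (5,3)@(11, 7): e=[-7,-1,30] → .
    (4,4)@(9, 9): e=[23,-3,2] → .
  covered (4 px):
    . X . . . . . . . . . .
    . . X . . . . . . . . .
    . . . X . . . . . . . .
    . . . . X . . . . . . .
    . . . . . . . . . . . .
    . . . . . . . . . . . .
    . . . . . . . . . . . .
T2:
  2·area = 132
  edge (4, 6)→(24, 8): d=(20,2) right/bottom  bias=-1
  edge (24, 8)→(18, 14): d=(-6,6) right/bottom  bias=-1
  edge (18, 14)→(4, 6): d=(-14,-8) top-left  bias=+0
    (3,3)@(7, 7): e=[14,108,10] → X
    (4,3)@(9, 7): e=[10,96,26] → X
    (5,3)@(11, 7): e=[6,84,42] → X
    (6,3)@(13, 7): e=[2,72,58] → X
    (7,3)@(15, 7): e=[-2,60,74] → .
    (3,4)@(7, 9): e=[54,96,-18] → .
    (4,4)@(9, 9): e=[50,84,-2] → .
    (5,4)@(11, 9): e=[46,72,14] → X
    (7,4)@(15, 9): e=[38,48,46] → X
    (8,4)@(17, 9): e=[34,36,62] → X
    (9,4)@(19, 9): e=[30,24,78] → X
    (10,4)@(21, 9): e=[26,12,94] → X
    (11,4)@(23, 9): e=[22,0,110] → .  [on edge]
    (10,5)@(21, 11): e=[66,0,66] → .  [on edge]
    (9,6)@(19, 13): e=[110,0,22] → .  [on edge]
  covered (15 px):
    . . . . . . . . . . . .
    . . . . . . . . . . . .
    . . . . . . . . . . . .
    . . . X X X X . . . . .
    . . . . . X X X X X X .
    . . . . . . X X X X . .
    . . . . . . . . X . . .
T3:
  2·area = 176
  edge (0, 0)→(22, 6): d=(22,6) right/bottom  bias=-1
  edge (22, 6)→(0, 8): d=(-22,2) right/bottom  bias=-1
  edge (0, 8)→(0, 0): d=(0,-8) top-left  bias=+0
    (0,0)@(1, 1): e=[16,152,8] → X
    (1,0)@(3, 1): e=[4,148,24] → X
    (2,0)@(5, 1): e=[-8,144,40] → .
    (0,1)@(1, 3): e=[60,108,8] → X
    (2,1)@(5, 3): e=[36,100,40] → X
    (3,1)@(7, 3): e=[24,96,56] → X
    (4,1)@(9, 3): e=[12,92,72] → X
    (5,1)@(11, 3): e=[0,88,88] → .  [on edge]
    (0,2)@(1, 5): e=[104,64,8] → X
    (5,2)@(11, 5): e=[44,44,88] → X
    (6,2)@(13, 5): e=[32,40,104] → X
    (7,2)@(15, 5): e=[20,36,120] → X
    (5,3)@(11, 7): e=[88,0,88] → .  [on edge]
  covered (21 px):
    X X . . . . . . . . . .
    X X X X X . . . . . . .
    X X X X X X X X X . . .
    X X X X X . . . . . . .
    . . . . . . . . . . . .
    . . . . . . . . . . . .
    . . . . . . . . . . . .

Answer: [[2,1],[1,2],[1,3],[1,4]]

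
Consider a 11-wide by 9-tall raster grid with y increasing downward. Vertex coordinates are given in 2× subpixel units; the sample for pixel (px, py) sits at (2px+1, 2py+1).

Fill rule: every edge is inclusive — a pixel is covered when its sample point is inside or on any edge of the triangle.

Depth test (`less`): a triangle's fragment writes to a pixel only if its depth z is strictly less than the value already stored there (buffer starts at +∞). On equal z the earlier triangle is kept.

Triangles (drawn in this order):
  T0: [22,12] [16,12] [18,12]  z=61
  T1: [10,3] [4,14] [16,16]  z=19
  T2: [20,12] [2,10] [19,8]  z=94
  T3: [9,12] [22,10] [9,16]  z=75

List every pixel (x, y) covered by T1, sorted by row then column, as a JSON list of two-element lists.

T0:
  degenerate (2·area = 0) — covers nothing
T1:
  2·area = 144  (B↔C swapped to make it positive)
  edge (10, 3)→(16, 16): d=(6,13) inclusive
  edge (16, 16)→(4, 14): d=(-12,-2) inclusive
  edge (4, 14)→(10, 3): d=(6,-11) inclusive
    (4,2)@(9, 5): e=[25,118,1] → #
    (5,2)@(11, 5): e=[-1,122,23] → ·
    (4,3)@(9, 7): e=[37,94,13] → #
    (5,3)@(11, 7): e=[11,98,35] → #
    (6,3)@(13, 7): e=[-15,102,57] → ·
    (3,4)@(7, 9): e=[75,66,3] → #
    (6,4)@(13, 9): e=[-3,78,69] → ·
    (3,5)@(7, 11): e=[87,42,15] → #
    (6,5)@(13, 11): e=[9,54,81] → #
    (7,5)@(15, 11): e=[-17,58,103] → ·
    (2,6)@(5, 13): e=[125,14,5] → #
    (7,6)@(15, 13): e=[-5,34,115] → ·
  covered (18 px):
    · · · · · · · · · · ·
    · · · · · · · · · · ·
    · · · · # · · · · · ·
    · · · · # # · · · · ·
    · · · # # # · · · · ·
    · · · # # # # · · · ·
    · · # # # # # · · · ·
    · · · · · # # # · · ·
    · · · · · · · · · · ·
T2:
  2·area = 70
  edge (20, 12)→(2, 10): d=(-18,-2) inclusive
  edge (2, 10)→(19, 8): d=(17,-2) inclusive
  edge (19, 8)→(20, 12): d=(1,4) inclusive
    (5,4)@(11, 9): e=[36,1,33] → #
    (6,4)@(13, 9): e=[40,5,25] → #
    (7,4)@(15, 9): e=[44,9,17] → #
    (8,4)@(17, 9): e=[48,13,9] → #
    (9,4)@(19, 9): e=[52,17,1] → #
    (10,4)@(21, 9): e=[56,21,-7] → ·
    (5,5)@(11, 11): e=[0,35,35] → #  [on edge]
    (10,5)@(21, 11): e=[20,55,-5] → ·
    (5,6)@(11, 13): e=[-36,69,37] → ·
    (6,6)@(13, 13): e=[-32,73,29] → ·
    (7,6)@(15, 13): e=[-28,77,21] → ·
    (8,6)@(17, 13): e=[-24,81,13] → ·
  covered (10 px):
    · · · · · · · · · · ·
    · · · · · · · · · · ·
    · · · · · · · · · · ·
    · · · · · · · · · · ·
    · · · · · # # # # # ·
    · · · · · # # # # # ·
    · · · · · · · · · · ·
    · · · · · · · · · · ·
    · · · · · · · · · · ·
T3:
  2·area = 52
  edge (9, 12)→(22, 10): d=(13,-2) inclusive
  edge (22, 10)→(9, 16): d=(-13,6) inclusive
  edge (9, 16)→(9, 12): d=(0,-4) inclusive
    (4,0)@(9, 1): e=[-143,195,0] → ·  [on edge]
    (4,1)@(9, 3): e=[-117,169,0] → ·  [on edge]
    (4,2)@(9, 5): e=[-91,143,0] → ·  [on edge]
    (4,3)@(9, 7): e=[-65,117,0] → ·  [on edge]
    (4,4)@(9, 9): e=[-39,91,0] → ·  [on edge]
    (4,5)@(9, 11): e=[-13,65,0] → ·  [on edge]
    (8,5)@(17, 11): e=[3,17,32] → #
    (9,5)@(19, 11): e=[7,5,40] → #
    (10,5)@(21, 11): e=[11,-7,48] → ·
    (4,6)@(9, 13): e=[13,39,0] → #  [on edge]
    (5,6)@(11, 13): e=[17,27,8] → #
    (6,6)@(13, 13): e=[21,15,16] → #
    (4,7)@(9, 15): e=[39,13,0] → #  [on edge]
    (4,8)@(9, 17): e=[65,-13,0] → ·  [on edge]
  covered (8 px):
    · · · · · · · · · · ·
    · · · · · · · · · · ·
    · · · · · · · · · · ·
    · · · · · · · · · · ·
    · · · · · · · · · · ·
    · · · · · · · · # # ·
    · · · · # # # # · · ·
    · · · · # # · · · · ·
    · · · · · · · · · · ·

Result: [[4,2],[4,3],[5,3],[3,4],[4,4],[5,4],[3,5],[4,5],[5,5],[6,5],[2,6],[3,6],[4,6],[5,6],[6,6],[5,7],[6,7],[7,7]]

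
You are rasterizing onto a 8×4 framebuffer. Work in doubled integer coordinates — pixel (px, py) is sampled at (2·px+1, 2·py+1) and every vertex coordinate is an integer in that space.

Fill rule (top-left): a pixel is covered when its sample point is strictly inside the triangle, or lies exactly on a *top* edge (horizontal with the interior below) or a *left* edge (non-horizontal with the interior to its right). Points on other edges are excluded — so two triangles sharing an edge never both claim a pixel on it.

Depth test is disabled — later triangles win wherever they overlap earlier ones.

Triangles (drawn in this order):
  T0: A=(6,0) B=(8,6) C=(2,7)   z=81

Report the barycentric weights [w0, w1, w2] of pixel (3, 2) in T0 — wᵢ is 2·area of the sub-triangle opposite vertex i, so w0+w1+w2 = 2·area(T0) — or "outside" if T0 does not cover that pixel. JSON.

T0:
  2·area = 38
  edge (6, 0)→(8, 6): d=(2,6) right/bottom  bias=-1
  edge (8, 6)→(2, 7): d=(-6,1) right/bottom  bias=-1
  edge (2, 7)→(6, 0): d=(4,-7) top-left  bias=+0
    (2,1)@(5, 3): e=[12,21,5] → █
    (3,1)@(7, 3): e=[0,19,19] → ·  [on edge]
    (2,2)@(5, 5): e=[16,9,13] → █
    (3,2)@(7, 5): e=[4,7,27] → █
    (4,2)@(9, 5): e=[-8,5,41] → ·
    (2,3)@(5, 7): e=[20,-3,21] → ·
    (3,3)@(7, 7): e=[8,-5,35] → ·
  covered (3 px):
    · · · · · · · ·
    · · █ · · · · ·
    · · █ █ · · · ·
    · · · · · · · ·

Final: [7,27,4]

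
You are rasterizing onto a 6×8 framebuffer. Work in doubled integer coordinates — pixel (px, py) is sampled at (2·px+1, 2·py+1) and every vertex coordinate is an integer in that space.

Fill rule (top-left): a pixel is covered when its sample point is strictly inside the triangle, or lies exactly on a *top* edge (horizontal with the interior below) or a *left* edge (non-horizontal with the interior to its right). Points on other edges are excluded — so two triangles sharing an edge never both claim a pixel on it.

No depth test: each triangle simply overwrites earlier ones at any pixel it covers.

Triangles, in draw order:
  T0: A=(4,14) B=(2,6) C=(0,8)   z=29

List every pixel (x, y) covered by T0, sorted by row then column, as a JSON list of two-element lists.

T0:
  2·area = 20  (B↔C swapped to make it positive)
  edge (4, 14)→(0, 8): d=(-4,-6) top-left  bias=+0
  edge (0, 8)→(2, 6): d=(2,-2) top-left  bias=+0
  edge (2, 6)→(4, 14): d=(2,8) right/bottom  bias=-1
    (3,0)@(7, 1): e=[70,0,-50] → ·  [on edge]
    (2,1)@(5, 3): e=[50,0,-30] → ·  [on edge]
    (1,2)@(3, 5): e=[30,0,-10] → ·  [on edge]
    (0,3)@(1, 7): e=[10,0,10] → #  [on edge]
    (1,3)@(3, 7): e=[22,4,-6] → ·
    (0,4)@(1, 9): e=[2,4,14] → #
    (1,4)@(3, 9): e=[14,8,-2] → ·
    (0,5)@(1, 11): e=[-6,8,18] → ·
    (1,5)@(3, 11): e=[6,12,2] → #
    (2,5)@(5, 11): e=[18,16,-14] → ·
    (1,6)@(3, 13): e=[-2,16,6] → ·
  covered (3 px):
    · · · · · ·
    · · · · · ·
    · · · · · ·
    # · · · · ·
    # · · · · ·
    · # · · · ·
    · · · · · ·
    · · · · · ·

Final: [[0,3],[0,4],[1,5]]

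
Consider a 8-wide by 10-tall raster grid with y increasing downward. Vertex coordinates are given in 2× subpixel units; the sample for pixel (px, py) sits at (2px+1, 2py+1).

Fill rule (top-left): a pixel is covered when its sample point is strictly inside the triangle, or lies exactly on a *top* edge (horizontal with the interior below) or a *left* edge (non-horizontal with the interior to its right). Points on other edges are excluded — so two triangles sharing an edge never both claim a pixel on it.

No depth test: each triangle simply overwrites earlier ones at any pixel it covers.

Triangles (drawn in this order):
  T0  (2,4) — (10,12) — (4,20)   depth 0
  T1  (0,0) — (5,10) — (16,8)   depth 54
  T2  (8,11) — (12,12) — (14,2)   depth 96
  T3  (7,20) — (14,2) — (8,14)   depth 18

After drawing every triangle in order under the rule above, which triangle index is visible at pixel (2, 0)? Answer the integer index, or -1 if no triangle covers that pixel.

T0:
  2·area = 112
  edge (2, 4)→(10, 12): d=(8,8) right/bottom  bias=-1
  edge (10, 12)→(4, 20): d=(-6,8) right/bottom  bias=-1
  edge (4, 20)→(2, 4): d=(-2,-16) top-left  bias=+0
    (0,1)@(1, 3): e=[0,126,-14] → .  [on edge]
    (1,2)@(3, 5): e=[0,98,14] → .  [on edge]
    (1,3)@(3, 7): e=[16,86,10] → X
    (2,3)@(5, 7): e=[0,70,42] → .  [on edge]
    (1,4)@(3, 9): e=[32,74,6] → X
    (2,4)@(5, 9): e=[16,58,38] → X
    (3,4)@(7, 9): e=[0,42,70] → .  [on edge]
    (1,5)@(3, 11): e=[48,62,2] → X
    (3,5)@(7, 11): e=[16,30,66] → X
    (4,5)@(9, 11): e=[0,14,98] → .  [on edge]
    (1,6)@(3, 13): e=[64,50,-2] → .
    (2,6)@(5, 13): e=[48,34,30] → X
    (5,6)@(11, 13): e=[0,-14,126] → .  [on edge]
    (6,7)@(13, 15): e=[0,-42,154] → .  [on edge]
    (7,8)@(15, 17): e=[0,-70,182] → .  [on edge]
  covered (12 px):
    . . . . . . . .
    . . . . . . . .
    . . . . . . . .
    . X . . . . . .
    . X X . . . . .
    . X X X . . . .
    . . X X X . . .
    . . X X . . . .
    . . X . . . . .
    . . . . . . . .
T1:
  2·area = 120  (B↔C swapped to make it positive)
  edge (0, 0)→(16, 8): d=(16,8) right/bottom  bias=-1
  edge (16, 8)→(5, 10): d=(-11,2) right/bottom  bias=-1
  edge (5, 10)→(0, 0): d=(-5,-10) top-left  bias=+0
    (0,0)@(1, 1): e=[8,107,5] → X
    (1,0)@(3, 1): e=[-8,103,25] → .
    (0,1)@(1, 3): e=[40,85,-5] → .
    (1,1)@(3, 3): e=[24,81,15] → X
    (2,1)@(5, 3): e=[8,77,35] → X
    (3,1)@(7, 3): e=[-8,73,55] → .
    (1,2)@(3, 5): e=[56,59,5] → X
    (3,2)@(7, 5): e=[24,51,45] → X
    (4,2)@(9, 5): e=[8,47,65] → X
    (5,2)@(11, 5): e=[-8,43,85] → .
    (1,3)@(3, 7): e=[88,37,-5] → .
    (2,3)@(5, 7): e=[72,33,15] → X
  covered (15 px):
    X . . . . . . .
    . X X . . . . .
    . X X X X . . .
    . . X X X X X .
    . . X X X . . .
    . . . . . . . .
    . . . . . . . .
    . . . . . . . .
    . . . . . . . .
    . . . . . . . .
T2:
  2·area = 42  (B↔C swapped to make it positive)
  edge (8, 11)→(14, 2): d=(6,-9) top-left  bias=+0
  edge (14, 2)→(12, 12): d=(-2,10) right/bottom  bias=-1
  edge (12, 12)→(8, 11): d=(-4,-1) top-left  bias=+0
    (6,2)@(13, 5): e=[9,4,29] → X
    (7,2)@(15, 5): e=[27,-16,31] → .
    (5,3)@(11, 7): e=[3,20,19] → X
    (6,3)@(13, 7): e=[21,0,21] → .  [on edge]
    (5,4)@(11, 9): e=[15,16,11] → X
    (6,4)@(13, 9): e=[33,-4,13] → .
    (4,5)@(9, 11): e=[9,32,1] → X
    (6,5)@(13, 11): e=[45,-8,5] → .
    (4,6)@(9, 13): e=[21,28,-7] → .
    (5,6)@(11, 13): e=[39,8,-5] → .
    (5,8)@(11, 17): e=[63,0,-21] → .  [on edge]
  covered (5 px):
    . . . . . . . .
    . . . . . . . .
    . . . . . . X .
    . . . . . X . .
    . . . . . X . .
    . . . . X X . .
    . . . . . . . .
    . . . . . . . .
    . . . . . . . .
    . . . . . . . .
T3:
  2·area = 24  (B↔C swapped to make it positive)
  edge (7, 20)→(8, 14): d=(1,-6) top-left  bias=+0
  edge (8, 14)→(14, 2): d=(6,-12) top-left  bias=+0
  edge (14, 2)→(7, 20): d=(-7,18) right/bottom  bias=-1
    (5,4)@(11, 9): e=[13,6,5] → X
    (6,4)@(13, 9): e=[25,30,-31] → .
    (5,5)@(11, 11): e=[15,18,-9] → .
    (4,6)@(9, 13): e=[5,6,13] → X
    (5,6)@(11, 13): e=[17,30,-23] → .
    (4,7)@(9, 15): e=[7,18,-1] → .
  covered (2 px):
    . . . . . . . .
    . . . . . . . .
    . . . . . . . .
    . . . . . . . .
    . . . . . X . .
    . . . . . . . .
    . . . . X . . .
    . . . . . . . .
    . . . . . . . .
    . . . . . . . .

Z-buffer (winner per pixel, '.' = empty):
  1 . . . . . . .
  . 1 1 . . . . .
  . 1 1 1 1 . 2 .
  . 0 1 1 1 2 1 .
  . 0 1 1 1 3 . .
  . 0 0 0 2 2 . .
  . . 0 0 3 . . .
  . . 0 0 . . . .
  . . 0 . . . . .
  . . . . . . . .

Result: -1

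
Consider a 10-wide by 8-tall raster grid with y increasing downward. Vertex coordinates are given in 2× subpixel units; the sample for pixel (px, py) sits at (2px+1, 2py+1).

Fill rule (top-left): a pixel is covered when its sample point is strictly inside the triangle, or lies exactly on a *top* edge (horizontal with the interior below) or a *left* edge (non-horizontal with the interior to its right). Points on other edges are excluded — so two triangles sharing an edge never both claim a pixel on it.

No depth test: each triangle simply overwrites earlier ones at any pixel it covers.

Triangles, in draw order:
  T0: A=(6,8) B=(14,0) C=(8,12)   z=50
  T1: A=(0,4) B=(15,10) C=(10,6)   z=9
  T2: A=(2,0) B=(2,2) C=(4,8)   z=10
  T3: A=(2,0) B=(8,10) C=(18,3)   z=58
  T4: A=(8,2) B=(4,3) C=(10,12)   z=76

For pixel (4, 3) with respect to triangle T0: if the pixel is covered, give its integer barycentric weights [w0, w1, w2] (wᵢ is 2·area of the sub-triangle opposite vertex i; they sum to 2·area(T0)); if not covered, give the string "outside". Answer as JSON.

T0:
  2·area = 48
  edge (6, 8)→(14, 0): d=(8,-8) top-left  bias=+0
  edge (14, 0)→(8, 12): d=(-6,12) right/bottom  bias=-1
  edge (8, 12)→(6, 8): d=(-2,-4) top-left  bias=+0
    (6,0)@(13, 1): e=[0,6,42] → █  [on edge]
    (7,0)@(15, 1): e=[16,-18,50] → ·
    (5,1)@(11, 3): e=[0,18,30] → █  [on edge]
    (6,1)@(13, 3): e=[16,-6,38] → ·
    (4,2)@(9, 5): e=[0,30,18] → █  [on edge]
    (6,2)@(13, 5): e=[32,-18,34] → ·
    (3,3)@(7, 7): e=[0,42,6] → █  [on edge]
    (5,3)@(11, 7): e=[32,-6,22] → ·
    (2,4)@(5, 9): e=[0,54,-6] → ·  [on edge]
    (3,4)@(7, 9): e=[16,30,2] → █
    (5,4)@(11, 9): e=[48,-18,18] → ·
    (1,5)@(3, 11): e=[0,66,-18] → ·  [on edge]
    (0,6)@(1, 13): e=[0,78,-30] → ·  [on edge]
  covered (8 px):
    · · · · · · █ · · ·
    · · · · · █ · · · ·
    · · · · █ █ · · · ·
    · · · █ █ · · · · ·
    · · · █ █ · · · · ·
    · · · · · · · · · ·
    · · · · · · · · · ·
    · · · · · · · · · ·
T1:
  2·area = 30  (B↔C swapped to make it positive)
  edge (0, 4)→(10, 6): d=(10,2) right/bottom  bias=-1
  edge (10, 6)→(15, 10): d=(5,4) right/bottom  bias=-1
  edge (15, 10)→(0, 4): d=(-15,-6) top-left  bias=+0
    (1,2)@(3, 5): e=[4,23,3] → █
    (2,2)@(5, 5): e=[0,15,15] → ·  [on edge]
    (1,3)@(3, 7): e=[24,33,-27] → ·
    (4,3)@(9, 7): e=[12,9,9] → █
    (5,3)@(11, 7): e=[8,1,21] → █
    (6,3)@(13, 7): e=[4,-7,33] → ·
    (7,3)@(15, 7): e=[0,-15,45] → ·  [on edge]
    (4,4)@(9, 9): e=[32,19,-21] → ·
    (5,4)@(11, 9): e=[28,11,-9] → ·
    (6,4)@(13, 9): e=[24,3,3] → █
    (7,4)@(15, 9): e=[20,-5,15] → ·
    (6,5)@(13, 11): e=[44,13,-27] → ·
  covered (4 px):
    · · · · · · · · · ·
    · · · · · · · · · ·
    · █ · · · · · · · ·
    · · · · █ █ · · · ·
    · · · · · · █ · · ·
    · · · · · · · · · ·
    · · · · · · · · · ·
    · · · · · · · · · ·
T2:
  2·area = 4  (B↔C swapped to make it positive)
  edge (2, 0)→(4, 8): d=(2,8) right/bottom  bias=-1
  edge (4, 8)→(2, 2): d=(-2,-6) top-left  bias=+0
  edge (2, 2)→(2, 0): d=(0,-2) top-left  bias=+0
    (1,2)@(3, 5): e=[2,0,2] → █  [on edge]
    (2,2)@(5, 5): e=[-14,12,6] → ·
    (1,3)@(3, 7): e=[6,-4,2] → ·
    (2,5)@(5, 11): e=[-2,0,6] → ·  [on edge]
  covered (1 px):
    · · · · · · · · · ·
    · · · · · · · · · ·
    · █ · · · · · · · ·
    · · · · · · · · · ·
    · · · · · · · · · ·
    · · · · · · · · · ·
    · · · · · · · · · ·
    · · · · · · · · · ·
T3:
  2·area = 142  (B↔C swapped to make it positive)
  edge (2, 0)→(18, 3): d=(16,3) right/bottom  bias=-1
  edge (18, 3)→(8, 10): d=(-10,7) right/bottom  bias=-1
  edge (8, 10)→(2, 0): d=(-6,-10) top-left  bias=+0
    (1,0)@(3, 1): e=[13,125,4] → █
    (2,0)@(5, 1): e=[7,111,24] → █
    (3,0)@(7, 1): e=[1,97,44] → █
    (4,0)@(9, 1): e=[-5,83,64] → ·
    (1,1)@(3, 3): e=[45,105,-8] → ·
    (2,1)@(5, 3): e=[39,91,12] → █
    (4,1)@(9, 3): e=[27,63,52] → █
    (5,1)@(11, 3): e=[21,49,72] → █
    (6,1)@(13, 3): e=[15,35,92] → █
    (7,1)@(15, 3): e=[9,21,112] → █
    (8,1)@(17, 3): e=[3,7,132] → █
    (9,1)@(19, 3): e=[-3,-7,152] → ·
    (2,2)@(5, 5): e=[71,71,0] → █  [on edge]
    (5,7)@(11, 15): e=[213,-71,0] → ·  [on edge]
  covered (20 px):
    · █ █ █ · · · · · ·
    · · █ █ █ █ █ █ █ ·
    · · █ █ █ █ █ █ · ·
    · · · █ █ █ · · · ·
    · · · · █ · · · · ·
    · · · · · · · · · ·
    · · · · · · · · · ·
    · · · · · · · · · ·
T4:
  2·area = 42  (B↔C swapped to make it positive)
  edge (8, 2)→(10, 12): d=(2,10) right/bottom  bias=-1
  edge (10, 12)→(4, 3): d=(-6,-9) top-left  bias=+0
  edge (4, 3)→(8, 2): d=(4,-1) top-left  bias=+0
    (2,1)@(5, 3): e=[32,9,1] → █
    (3,1)@(7, 3): e=[12,27,3] → █
    (4,1)@(9, 3): e=[-8,45,5] → ·
    (2,2)@(5, 5): e=[36,-3,9] → ·
    (3,2)@(7, 5): e=[16,15,11] → █
    (4,2)@(9, 5): e=[-4,33,13] → ·
    (3,3)@(7, 7): e=[20,3,19] → █
    (4,3)@(9, 7): e=[0,21,21] → ·  [on edge]
    (3,4)@(7, 9): e=[24,-9,27] → ·
    (4,4)@(9, 9): e=[4,9,29] → █
    (5,4)@(11, 9): e=[-16,27,31] → ·
    (4,5)@(9, 11): e=[8,-3,37] → ·
  covered (5 px):
    · · · · · · · · · ·
    · · █ █ · · · · · ·
    · · · █ · · · · · ·
    · · · █ · · · · · ·
    · · · · █ · · · · ·
    · · · · · · · · · ·
    · · · · · · · · · ·
    · · · · · · · · · ·

Result: [18,14,16]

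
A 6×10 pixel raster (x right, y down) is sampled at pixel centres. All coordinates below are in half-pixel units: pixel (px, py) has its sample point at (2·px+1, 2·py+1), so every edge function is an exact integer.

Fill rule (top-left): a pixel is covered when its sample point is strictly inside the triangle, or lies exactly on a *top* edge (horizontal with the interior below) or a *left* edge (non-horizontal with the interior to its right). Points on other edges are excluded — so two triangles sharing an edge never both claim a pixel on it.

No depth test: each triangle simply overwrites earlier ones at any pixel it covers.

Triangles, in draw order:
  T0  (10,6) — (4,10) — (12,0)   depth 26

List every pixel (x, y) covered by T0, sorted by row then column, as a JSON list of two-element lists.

T0:
  2·area = 28
  edge (10, 6)→(4, 10): d=(-6,4) right/bottom  bias=-1
  edge (4, 10)→(12, 0): d=(8,-10) top-left  bias=+0
  edge (12, 0)→(10, 6): d=(-2,6) right/bottom  bias=-1
    (5,1)@(11, 3): e=[14,14,0] → ·  [on edge]
    (4,2)@(9, 5): e=[10,10,8] → #
    (5,2)@(11, 5): e=[2,30,-4] → ·
    (3,3)@(7, 7): e=[6,6,16] → #
    (4,3)@(9, 7): e=[-2,26,4] → ·
    (2,4)@(5, 9): e=[2,2,24] → #
    (3,4)@(7, 9): e=[-6,22,12] → ·
    (4,4)@(9, 9): e=[-14,42,0] → ·  [on edge]
    (2,5)@(5, 11): e=[-10,18,20] → ·
    (3,7)@(7, 15): e=[-42,70,0] → ·  [on edge]
  covered (3 px):
    · · · · · ·
    · · · · · ·
    · · · · # ·
    · · · # · ·
    · · # · · ·
    · · · · · ·
    · · · · · ·
    · · · · · ·
    · · · · · ·
    · · · · · ·

Answer: [[4,2],[3,3],[2,4]]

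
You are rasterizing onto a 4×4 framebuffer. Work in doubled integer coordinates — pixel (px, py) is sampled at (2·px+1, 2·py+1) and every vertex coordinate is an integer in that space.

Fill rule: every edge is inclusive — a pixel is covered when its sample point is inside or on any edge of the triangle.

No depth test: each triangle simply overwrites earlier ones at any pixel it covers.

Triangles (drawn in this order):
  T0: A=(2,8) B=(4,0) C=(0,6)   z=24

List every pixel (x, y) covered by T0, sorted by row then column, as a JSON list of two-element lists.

T0:
  2·area = 20  (B↔C swapped to make it positive)
  edge (2, 8)→(0, 6): d=(-2,-2) inclusive
  edge (0, 6)→(4, 0): d=(4,-6) inclusive
  edge (4, 0)→(2, 8): d=(-2,8) inclusive
    (1,1)@(3, 3): e=[12,6,2] → X
    (2,1)@(5, 3): e=[16,18,-14] → .
    (0,2)@(1, 5): e=[4,2,14] → X
    (1,2)@(3, 5): e=[8,14,-2] → .
    (0,3)@(1, 7): e=[0,10,10] → X  [on edge]
    (1,3)@(3, 7): e=[4,22,-6] → .
  covered (3 px):
    . . . .
    . X . .
    X . . .
    X . . .

Result: [[1,1],[0,2],[0,3]]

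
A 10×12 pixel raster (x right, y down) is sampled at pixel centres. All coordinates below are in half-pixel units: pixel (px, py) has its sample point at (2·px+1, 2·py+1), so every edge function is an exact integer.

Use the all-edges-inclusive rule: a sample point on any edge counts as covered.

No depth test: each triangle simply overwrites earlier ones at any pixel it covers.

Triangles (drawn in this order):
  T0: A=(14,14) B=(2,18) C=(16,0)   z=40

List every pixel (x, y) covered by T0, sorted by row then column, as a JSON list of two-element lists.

T0:
  2·area = 160
  edge (14, 14)→(2, 18): d=(-12,4) inclusive
  edge (2, 18)→(16, 0): d=(14,-18) inclusive
  edge (16, 0)→(14, 14): d=(-2,14) inclusive
    (7,1)@(15, 3): e=[128,24,8] → #
    (8,1)@(17, 3): e=[120,60,-20] → ·
    (6,2)@(13, 5): e=[112,16,32] → #
    (8,2)@(17, 5): e=[96,88,-24] → ·
    (5,3)@(11, 7): e=[96,8,56] → #
    (7,3)@(15, 7): e=[80,80,0] → #  [on edge]
    (8,3)@(17, 7): e=[72,116,-28] → ·
    (4,4)@(9, 9): e=[80,0,80] → #  [on edge]
    (7,4)@(15, 9): e=[56,108,-4] → ·
    (4,5)@(9, 11): e=[56,28,76] → #
    (7,5)@(15, 11): e=[32,136,-8] → ·
    (3,6)@(7, 13): e=[40,20,100] → #
    (8,6)@(17, 13): e=[0,200,-40] → ·  [on edge]
    (5,7)@(11, 15): e=[0,120,40] → #  [on edge]
    (2,8)@(5, 17): e=[0,40,120] → #  [on edge]
    (6,10)@(13, 21): e=[-80,240,0] → ·  [on edge]
  covered (22 px):
    · · · · · · · · · ·
    · · · · · · · # · ·
    · · · · · · # # · ·
    · · · · · # # # · ·
    · · · · # # # · · ·
    · · · · # # # · · ·
    · · · # # # # · · ·
    · · # # # # · · · ·
    · # # · · · · · · ·
    · · · · · · · · · ·
    · · · · · · · · · ·
    · · · · · · · · · ·

Result: [[7,1],[6,2],[7,2],[5,3],[6,3],[7,3],[4,4],[5,4],[6,4],[4,5],[5,5],[6,5],[3,6],[4,6],[5,6],[6,6],[2,7],[3,7],[4,7],[5,7],[1,8],[2,8]]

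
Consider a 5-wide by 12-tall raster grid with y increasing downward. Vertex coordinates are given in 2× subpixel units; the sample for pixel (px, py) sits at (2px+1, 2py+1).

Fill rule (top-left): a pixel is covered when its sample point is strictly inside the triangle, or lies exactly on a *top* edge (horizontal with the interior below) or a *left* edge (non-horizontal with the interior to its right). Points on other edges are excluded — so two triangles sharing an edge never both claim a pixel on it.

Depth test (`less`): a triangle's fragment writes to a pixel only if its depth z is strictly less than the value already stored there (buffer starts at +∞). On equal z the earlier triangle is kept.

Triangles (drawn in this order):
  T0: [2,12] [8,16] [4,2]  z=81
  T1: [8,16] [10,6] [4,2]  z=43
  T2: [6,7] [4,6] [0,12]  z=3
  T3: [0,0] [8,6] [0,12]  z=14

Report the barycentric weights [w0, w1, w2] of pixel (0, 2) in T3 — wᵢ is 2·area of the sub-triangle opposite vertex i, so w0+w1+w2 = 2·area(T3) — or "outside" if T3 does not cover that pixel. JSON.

T0:
  2·area = 68  (B↔C swapped to make it positive)
  edge (2, 12)→(4, 2): d=(2,-10) top-left  bias=+0
  edge (4, 2)→(8, 16): d=(4,14) right/bottom  bias=-1
  edge (8, 16)→(2, 12): d=(-6,-4) top-left  bias=+0
    (1,3)@(3, 7): e=[0,34,34] → █  [on edge]
    (2,3)@(5, 7): e=[20,6,42] → █
    (3,3)@(7, 7): e=[40,-22,50] → ·
    (1,4)@(3, 9): e=[4,42,22] → █
    (3,4)@(7, 9): e=[44,-14,38] → ·
    (1,5)@(3, 11): e=[8,50,10] → █
    (3,5)@(7, 11): e=[48,-6,26] → ·
    (1,6)@(3, 13): e=[12,58,-2] → ·
    (2,6)@(5, 13): e=[32,30,6] → █
    (3,6)@(7, 13): e=[52,2,14] → █
    (4,6)@(9, 13): e=[72,-26,22] → ·
    (2,7)@(5, 15): e=[36,38,-6] → ·
    (0,8)@(1, 17): e=[0,102,-34] → ·  [on edge]
  covered (9 px):
    · · · · ·
    · · · · ·
    · · · · ·
    · █ █ · ·
    · █ █ · ·
    · █ █ · ·
    · · █ █ ·
    · · · █ ·
    · · · · ·
    · · · · ·
    · · · · ·
    · · · · ·
T1:
  2·area = 68  (B↔C swapped to make it positive)
  edge (8, 16)→(4, 2): d=(-4,-14) top-left  bias=+0
  edge (4, 2)→(10, 6): d=(6,4) right/bottom  bias=-1
  edge (10, 6)→(8, 16): d=(-2,10) right/bottom  bias=-1
    (2,1)@(5, 3): e=[10,2,56] → █
    (3,1)@(7, 3): e=[38,-6,36] → ·
    (2,2)@(5, 5): e=[2,14,52] → █
    (3,2)@(7, 5): e=[30,6,32] → █
    (4,2)@(9, 5): e=[58,-2,12] → ·
    (2,3)@(5, 7): e=[-6,26,48] → ·
    (3,3)@(7, 7): e=[22,18,28] → █
    (4,3)@(9, 7): e=[50,10,8] → █
    (3,4)@(7, 9): e=[14,30,24] → █
    (3,5)@(7, 11): e=[6,42,20] → █
    (4,5)@(9, 11): e=[34,34,0] → ·  [on edge]
    (3,6)@(7, 13): e=[-2,54,16] → ·
    (3,10)@(7, 21): e=[-34,102,0] → ·  [on edge]
  covered (8 px):
    · · · · ·
    · · █ · ·
    · · █ █ ·
    · · · █ █
    · · · █ █
    · · · █ ·
    · · · · ·
    · · · · ·
    · · · · ·
    · · · · ·
    · · · · ·
    · · · · ·
T2:
  2·area = 16  (B↔C swapped to make it positive)
  edge (6, 7)→(0, 12): d=(-6,5) right/bottom  bias=-1
  edge (0, 12)→(4, 6): d=(4,-6) top-left  bias=+0
  edge (4, 6)→(6, 7): d=(2,1) right/bottom  bias=-1
    (2,3)@(5, 7): e=[5,10,1] → █
    (3,3)@(7, 7): e=[-5,22,-1] → ·
    (1,4)@(3, 9): e=[3,6,7] → █
    (2,4)@(5, 9): e=[-7,18,5] → ·
    (0,5)@(1, 11): e=[1,2,13] → █
    (1,5)@(3, 11): e=[-9,14,11] → ·
    (0,6)@(1, 13): e=[-11,10,17] → ·
  covered (3 px):
    · · · · ·
    · · · · ·
    · · · · ·
    · · █ · ·
    · █ · · ·
    █ · · · ·
    · · · · ·
    · · · · ·
    · · · · ·
    · · · · ·
    · · · · ·
    · · · · ·
T3:
  2·area = 96
  edge (0, 0)→(8, 6): d=(8,6) right/bottom  bias=-1
  edge (8, 6)→(0, 12): d=(-8,6) right/bottom  bias=-1
  edge (0, 12)→(0, 0): d=(0,-12) top-left  bias=+0
    (0,0)@(1, 1): e=[2,82,12] → █
    (1,0)@(3, 1): e=[-10,70,36] → ·
    (0,1)@(1, 3): e=[18,66,12] → █
    (1,1)@(3, 3): e=[6,54,36] → █
    (2,1)@(5, 3): e=[-6,42,60] → ·
    (0,2)@(1, 5): e=[34,50,12] → █
    (2,2)@(5, 5): e=[10,26,60] → █
    (3,2)@(7, 5): e=[-2,14,84] → ·
    (0,3)@(1, 7): e=[50,34,12] → █
    (3,3)@(7, 7): e=[14,-2,84] → ·
    (0,4)@(1, 9): e=[66,18,12] → █
    (2,4)@(5, 9): e=[42,-6,60] → ·
  covered (12 px):
    █ · · · ·
    █ █ · · ·
    █ █ █ · ·
    █ █ █ · ·
    █ █ · · ·
    █ · · · ·
    · · · · ·
    · · · · ·
    · · · · ·
    · · · · ·
    · · · · ·
    · · · · ·

Answer: [50,12,34]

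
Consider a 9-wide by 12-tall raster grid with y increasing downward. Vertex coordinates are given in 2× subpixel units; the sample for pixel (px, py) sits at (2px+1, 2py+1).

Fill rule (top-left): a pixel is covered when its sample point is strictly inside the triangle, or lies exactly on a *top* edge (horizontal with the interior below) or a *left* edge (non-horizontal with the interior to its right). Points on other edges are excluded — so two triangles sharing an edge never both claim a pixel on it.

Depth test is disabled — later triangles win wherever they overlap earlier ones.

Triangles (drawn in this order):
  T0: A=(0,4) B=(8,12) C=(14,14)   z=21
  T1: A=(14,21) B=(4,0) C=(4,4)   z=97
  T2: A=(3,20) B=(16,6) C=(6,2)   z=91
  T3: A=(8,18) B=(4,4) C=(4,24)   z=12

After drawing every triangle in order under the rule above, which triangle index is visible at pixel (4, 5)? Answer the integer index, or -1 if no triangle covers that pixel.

T0:
  2·area = 32  (B↔C swapped to make it positive)
  edge (0, 4)→(14, 14): d=(14,10) right/bottom  bias=-1
  edge (14, 14)→(8, 12): d=(-6,-2) top-left  bias=+0
  edge (8, 12)→(0, 4): d=(-8,-8) top-left  bias=+0
    (0,2)@(1, 5): e=[4,28,0] → #  [on edge]
    (1,2)@(3, 5): e=[-16,32,16] → ·
    (0,3)@(1, 7): e=[32,16,-16] → ·
    (1,3)@(3, 7): e=[12,20,0] → #  [on edge]
    (2,3)@(5, 7): e=[-8,24,16] → ·
    (1,4)@(3, 9): e=[40,8,-16] → ·
    (2,4)@(5, 9): e=[20,12,0] → #  [on edge]
    (3,4)@(7, 9): e=[0,16,16] → ·  [on edge]
    (2,5)@(5, 11): e=[48,0,-16] → ·  [on edge]
    (3,5)@(7, 11): e=[28,4,0] → #  [on edge]
    (4,5)@(9, 11): e=[8,8,16] → #
    (5,5)@(11, 11): e=[-12,12,32] → ·
    (4,6)@(9, 13): e=[36,-4,0] → ·  [on edge]
    (5,6)@(11, 13): e=[16,0,16] → #  [on edge]
    (5,7)@(11, 15): e=[44,-12,0] → ·  [on edge]
    (8,7)@(17, 15): e=[-16,0,48] → ·  [on edge]
    (6,8)@(13, 17): e=[52,-20,0] → ·  [on edge]
    (7,9)@(15, 19): e=[60,-28,0] → ·  [on edge]
    (8,10)@(17, 21): e=[68,-36,0] → ·  [on edge]
  covered (6 px):
    · · · · · · · · ·
    · · · · · · · · ·
    # · · · · · · · ·
    · # · · · · · · ·
    · · # · · · · · ·
    · · · # # · · · ·
    · · · · · # · · ·
    · · · · · · · · ·
    · · · · · · · · ·
    · · · · · · · · ·
    · · · · · · · · ·
    · · · · · · · · ·
T1:
  2·area = 40  (B↔C swapped to make it positive)
  edge (14, 21)→(4, 4): d=(-10,-17) top-left  bias=+0
  edge (4, 4)→(4, 0): d=(0,-4) top-left  bias=+0
  edge (4, 0)→(14, 21): d=(10,21) right/bottom  bias=-1
    (2,1)@(5, 3): e=[27,4,9] → #
    (3,1)@(7, 3): e=[61,12,-33] → ·
    (2,2)@(5, 5): e=[7,4,29] → #
    (3,2)@(7, 5): e=[41,12,-13] → ·
    (2,3)@(5, 7): e=[-13,4,49] → ·
    (3,3)@(7, 7): e=[21,12,7] → #
    (4,3)@(9, 7): e=[55,20,-35] → ·
    (3,4)@(7, 9): e=[1,12,27] → #
    (4,4)@(9, 9): e=[35,20,-15] → ·
    (3,5)@(7, 11): e=[-19,12,47] → ·
    (4,5)@(9, 11): e=[15,20,5] → #
    (5,5)@(11, 11): e=[49,28,-37] → ·
  covered (7 px):
    · · · · · · · · ·
    · · # · · · · · ·
    · · # · · · · · ·
    · · · # · · · · ·
    · · · # · · · · ·
    · · · · # · · · ·
    · · · · · · · · ·
    · · · · · # · · ·
    · · · · · · · · ·
    · · · · · · # · ·
    · · · · · · · · ·
    · · · · · · · · ·
T2:
  2·area = 192  (B↔C swapped to make it positive)
  edge (3, 20)→(6, 2): d=(3,-18) top-left  bias=+0
  edge (6, 2)→(16, 6): d=(10,4) right/bottom  bias=-1
  edge (16, 6)→(3, 20): d=(-13,14) right/bottom  bias=-1
    (3,1)@(7, 3): e=[21,6,165] → #
    (4,1)@(9, 3): e=[57,-2,137] → ·
    (3,2)@(7, 5): e=[27,26,139] → #
    (4,2)@(9, 5): e=[63,18,111] → #
    (5,2)@(11, 5): e=[99,10,83] → #
    (6,2)@(13, 5): e=[135,2,55] → #
    (7,2)@(15, 5): e=[171,-6,27] → ·
    (3,3)@(7, 7): e=[33,46,113] → #
    (7,3)@(15, 7): e=[177,14,1] → #
    (8,3)@(17, 7): e=[213,6,-27] → ·
    (2,4)@(5, 9): e=[3,74,115] → #
    (7,4)@(15, 9): e=[183,34,-25] → ·
  covered (25 px):
    · · · · · · · · ·
    · · · # · · · · ·
    · · · # # # # · ·
    · · · # # # # # ·
    · · # # # # # · ·
    · · # # # # · · ·
    · · # # # · · · ·
    · · # # · · · · ·
    · · # · · · · · ·
    · · · · · · · · ·
    · · · · · · · · ·
    · · · · · · · · ·
T3:
  2·area = 80  (B↔C swapped to make it positive)
  edge (8, 18)→(4, 24): d=(-4,6) right/bottom  bias=-1
  edge (4, 24)→(4, 4): d=(0,-20) top-left  bias=+0
  edge (4, 4)→(8, 18): d=(4,14) right/bottom  bias=-1
    (2,4)@(5, 9): e=[54,20,6] → #
    (3,4)@(7, 9): e=[42,60,-22] → ·
    (2,5)@(5, 11): e=[46,20,14] → #
    (3,5)@(7, 11): e=[34,60,-14] → ·
    (2,6)@(5, 13): e=[38,20,22] → #
    (3,6)@(7, 13): e=[26,60,-6] → ·
    (2,7)@(5, 15): e=[30,20,30] → #
    (3,7)@(7, 15): e=[18,60,2] → #
    (4,7)@(9, 15): e=[6,100,-26] → ·
    (2,8)@(5, 17): e=[22,20,38] → #
    (4,8)@(9, 17): e=[-2,100,-18] → ·
    (2,9)@(5, 19): e=[14,20,46] → #
  covered (10 px):
    · · · · · · · · ·
    · · · · · · · · ·
    · · · · · · · · ·
    · · · · · · · · ·
    · · # · · · · · ·
    · · # · · · · · ·
    · · # · · · · · ·
    · · # # · · · · ·
    · · # # · · · · ·
    · · # # · · · · ·
    · · # · · · · · ·
    · · · · · · · · ·

Z-buffer (winner per pixel, '.' = empty):
  . . . . . . . . .
  . . 1 2 . . . . .
  0 . 1 2 2 2 2 . .
  . 0 . 2 2 2 2 2 .
  . . 3 2 2 2 2 . .
  . . 3 2 2 2 . . .
  . . 3 2 2 0 . . .
  . . 3 3 . 1 . . .
  . . 3 3 . . . . .
  . . 3 3 . . 1 . .
  . . 3 . . . . . .
  . . . . . . . . .

Result: 2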